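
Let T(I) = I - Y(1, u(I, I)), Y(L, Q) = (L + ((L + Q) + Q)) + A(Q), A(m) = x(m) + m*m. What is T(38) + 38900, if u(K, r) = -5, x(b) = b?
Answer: 38926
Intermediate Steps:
A(m) = m + m² (A(m) = m + m*m = m + m²)
Y(L, Q) = 2*L + 2*Q + Q*(1 + Q) (Y(L, Q) = (L + ((L + Q) + Q)) + Q*(1 + Q) = (L + (L + 2*Q)) + Q*(1 + Q) = (2*L + 2*Q) + Q*(1 + Q) = 2*L + 2*Q + Q*(1 + Q))
T(I) = -12 + I (T(I) = I - ((-5)² + 2*1 + 3*(-5)) = I - (25 + 2 - 15) = I - 1*12 = I - 12 = -12 + I)
T(38) + 38900 = (-12 + 38) + 38900 = 26 + 38900 = 38926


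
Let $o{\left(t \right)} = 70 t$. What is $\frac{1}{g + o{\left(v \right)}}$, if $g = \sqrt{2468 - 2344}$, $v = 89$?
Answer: $\frac{3115}{19406388} - \frac{\sqrt{31}}{19406388} \approx 0.00016023$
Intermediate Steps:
$g = 2 \sqrt{31}$ ($g = \sqrt{124} = 2 \sqrt{31} \approx 11.136$)
$\frac{1}{g + o{\left(v \right)}} = \frac{1}{2 \sqrt{31} + 70 \cdot 89} = \frac{1}{2 \sqrt{31} + 6230} = \frac{1}{6230 + 2 \sqrt{31}}$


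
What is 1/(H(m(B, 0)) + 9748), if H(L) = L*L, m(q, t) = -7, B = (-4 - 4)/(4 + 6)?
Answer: 1/9797 ≈ 0.00010207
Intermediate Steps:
B = -4/5 (B = -8/10 = -8*1/10 = -4/5 ≈ -0.80000)
H(L) = L**2
1/(H(m(B, 0)) + 9748) = 1/((-7)**2 + 9748) = 1/(49 + 9748) = 1/9797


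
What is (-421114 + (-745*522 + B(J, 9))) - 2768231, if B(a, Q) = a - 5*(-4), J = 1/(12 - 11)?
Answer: -3578214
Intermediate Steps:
J = 1 (J = 1/1 = 1)
B(a, Q) = 20 + a (B(a, Q) = a + 20 = 20 + a)
(-421114 + (-745*522 + B(J, 9))) - 2768231 = (-421114 + (-745*522 + (20 + 1))) - 2768231 = (-421114 + (-388890 + 21)) - 2768231 = (-421114 - 388869) - 2768231 = -809983 - 2768231 = -3578214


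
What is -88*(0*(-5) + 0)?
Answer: 0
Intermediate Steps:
-88*(0*(-5) + 0) = -88*(0 + 0) = -88*0 = 0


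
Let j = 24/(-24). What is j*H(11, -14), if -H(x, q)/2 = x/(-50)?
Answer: -11/25 ≈ -0.44000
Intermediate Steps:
H(x, q) = x/25 (H(x, q) = -2*x/(-50) = -2*x*(-1)/50 = -(-1)*x/25 = x/25)
j = -1 (j = 24*(-1/24) = -1)
j*H(11, -14) = -11/25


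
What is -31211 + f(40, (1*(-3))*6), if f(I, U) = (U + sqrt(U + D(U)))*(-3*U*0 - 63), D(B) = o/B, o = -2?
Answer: -30077 - 21*I*sqrt(161) ≈ -30077.0 - 266.46*I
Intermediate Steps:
D(B) = -2/B
f(I, U) = -63*U - 63*sqrt(U - 2/U) (f(I, U) = (U + sqrt(U - 2/U))*(-3*U*0 - 63) = (U + sqrt(U - 2/U))*(0 - 63) = (U + sqrt(U - 2/U))*(-63) = -63*U - 63*sqrt(U - 2/U))
-31211 + f(40, (1*(-3))*6) = -31211 + (-63*1*(-3)*6 - 63*sqrt(-2 + ((1*(-3))*6)**2)*(I*sqrt(2)/6)) = -31211 + (-(-189)*6 - 63*sqrt(-2 + (-3*6)**2)*(I*sqrt(2)/6)) = -31211 + (-63*(-18) - 63*sqrt(-2 + (-18)**2)*(I*sqrt(2)/6)) = -31211 + (1134 - 63*I*sqrt(2)*sqrt(-2 + 324)/6) = -31211 + (1134 - 63*I*sqrt(161)/3) = -31211 + (1134 - 21*I*sqrt(161)) = -30077 - 21*I*sqrt(161)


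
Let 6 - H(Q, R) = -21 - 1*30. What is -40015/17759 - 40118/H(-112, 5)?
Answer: -714736417/1012263 ≈ -706.08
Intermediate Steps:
H(Q, R) = 57 (H(Q, R) = 6 - (-21 - 1*30) = 6 - (-21 - 30) = 6 - 1*(-51) = 6 + 51 = 57)
-40015/17759 - 40118/H(-112, 5) = -40015/17759 - 40118/57 = -714736417/1012263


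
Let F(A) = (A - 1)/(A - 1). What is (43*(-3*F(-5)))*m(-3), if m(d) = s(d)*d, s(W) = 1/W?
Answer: -129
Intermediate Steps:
F(A) = 1 (F(A) = (-1 + A)/(-1 + A) = 1)
m(d) = 1 (m(d) = d/d = 1)
(43*(-3*F(-5)))*m(-3) = (43*(-3*1))*1 = (43*(-3))*1 = -129*1 = -129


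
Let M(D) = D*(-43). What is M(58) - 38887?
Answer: -41381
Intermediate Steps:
M(D) = -43*D
M(58) - 38887 = -43*58 - 38887 = -2494 - 38887 = -41381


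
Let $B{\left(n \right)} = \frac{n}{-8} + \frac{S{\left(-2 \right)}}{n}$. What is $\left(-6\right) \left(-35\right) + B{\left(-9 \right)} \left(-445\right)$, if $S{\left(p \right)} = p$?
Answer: $- \frac{28045}{72} \approx -389.51$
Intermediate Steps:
$B{\left(n \right)} = - \frac{2}{n} - \frac{n}{8}$ ($B{\left(n \right)} = \frac{n}{-8} - \frac{2}{n} = n \left(- \frac{1}{8}\right) - \frac{2}{n} = - \frac{n}{8} - \frac{2}{n} = - \frac{2}{n} - \frac{n}{8}$)
$\left(-6\right) \left(-35\right) + B{\left(-9 \right)} \left(-445\right) = \left(-6\right) \left(-35\right) + \left(- \frac{2}{-9} - - \frac{9}{8}\right) \left(-445\right) = 210 + \left(\left(-2\right) \left(- \frac{1}{9}\right) + \frac{9}{8}\right) \left(-445\right) = 210 + \left(\frac{2}{9} + \frac{9}{8}\right) \left(-445\right) = 210 + \frac{97}{72} \left(-445\right) = 210 - \frac{43165}{72} = - \frac{28045}{72}$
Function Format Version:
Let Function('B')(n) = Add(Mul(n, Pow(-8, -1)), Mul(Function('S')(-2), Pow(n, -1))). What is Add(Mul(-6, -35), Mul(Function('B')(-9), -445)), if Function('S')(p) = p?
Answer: Rational(-28045, 72) ≈ -389.51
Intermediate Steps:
Function('B')(n) = Add(Mul(-2, Pow(n, -1)), Mul(Rational(-1, 8), n)) (Function('B')(n) = Add(Mul(n, Pow(-8, -1)), Mul(-2, Pow(n, -1))) = Add(Mul(n, Rational(-1, 8)), Mul(-2, Pow(n, -1))) = Add(Mul(Rational(-1, 8), n), Mul(-2, Pow(n, -1))) = Add(Mul(-2, Pow(n, -1)), Mul(Rational(-1, 8), n)))
Add(Mul(-6, -35), Mul(Function('B')(-9), -445)) = Add(Mul(-6, -35), Mul(Add(Mul(-2, Pow(-9, -1)), Mul(Rational(-1, 8), -9)), -445)) = Add(210, Mul(Add(Mul(-2, Rational(-1, 9)), Rational(9, 8)), -445)) = Add(210, Mul(Add(Rational(2, 9), Rational(9, 8)), -445)) = Add(210, Mul(Rational(97, 72), -445)) = Add(210, Rational(-43165, 72)) = Rational(-28045, 72)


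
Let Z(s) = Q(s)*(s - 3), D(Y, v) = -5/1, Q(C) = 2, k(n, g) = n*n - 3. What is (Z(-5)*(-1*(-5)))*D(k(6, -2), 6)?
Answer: 400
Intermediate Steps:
k(n, g) = -3 + n² (k(n, g) = n² - 3 = -3 + n²)
D(Y, v) = -5 (D(Y, v) = -5*1 = -5)
Z(s) = -6 + 2*s (Z(s) = 2*(s - 3) = 2*(-3 + s) = -6 + 2*s)
(Z(-5)*(-1*(-5)))*D(k(6, -2), 6) = ((-6 + 2*(-5))*(-1*(-5)))*(-5) = ((-6 - 10)*5)*(-5) = -16*5*(-5) = -80*(-5) = 400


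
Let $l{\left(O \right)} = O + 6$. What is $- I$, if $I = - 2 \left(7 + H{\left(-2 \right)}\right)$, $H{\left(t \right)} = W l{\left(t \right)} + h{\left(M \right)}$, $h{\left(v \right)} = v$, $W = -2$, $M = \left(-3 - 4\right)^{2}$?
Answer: $96$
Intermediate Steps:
$l{\left(O \right)} = 6 + O$
$M = 49$ ($M = \left(-7\right)^{2} = 49$)
$H{\left(t \right)} = 37 - 2 t$ ($H{\left(t \right)} = - 2 \left(6 + t\right) + 49 = \left(-12 - 2 t\right) + 49 = 37 - 2 t$)
$I = -96$ ($I = - 2 \left(7 + \left(37 - -4\right)\right) = - 2 \left(7 + \left(37 + 4\right)\right) = - 2 \left(7 + 41\right) = \left(-2\right) 48 = -96$)
$- I = \left(-1\right) \left(-96\right) = 96$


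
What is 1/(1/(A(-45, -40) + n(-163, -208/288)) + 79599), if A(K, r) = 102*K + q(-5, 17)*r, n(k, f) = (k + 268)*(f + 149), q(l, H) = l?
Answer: 67075/5339102931 ≈ 1.2563e-5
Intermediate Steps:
n(k, f) = (149 + f)*(268 + k) (n(k, f) = (268 + k)*(149 + f) = (149 + f)*(268 + k))
A(K, r) = -5*r + 102*K (A(K, r) = 102*K - 5*r = -5*r + 102*K)
1/(1/(A(-45, -40) + n(-163, -208/288)) + 79599) = 1/(1/((-5*(-40) + 102*(-45)) + (39932 + 149*(-163) + 268*(-208/288) - 208/288*(-163))) + 79599) = 1/(1/((200 - 4590) + (39932 - 24287 + 268*(-208*1/288) - 208*1/288*(-163))) + 79599) = 1/(1/(-4390 + (39932 - 24287 + 268*(-13/18) - 13/18*(-163))) + 79599) = 1/(1/(-4390 + (39932 - 24287 - 1742/9 + 2119/18)) + 79599) = 1/(1/(-4390 + 93415/6) + 79599) = 1/(1/(67075/6) + 79599) = 1/(6/67075 + 79599) = 1/(5339102931/67075) = 67075/5339102931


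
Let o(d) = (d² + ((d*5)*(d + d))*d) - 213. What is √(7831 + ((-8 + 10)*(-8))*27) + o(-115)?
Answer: -15195738 + 7*√151 ≈ -1.5196e+7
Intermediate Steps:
o(d) = -213 + d² + 10*d³ (o(d) = (d² + ((5*d)*(2*d))*d) - 213 = (d² + (10*d²)*d) - 213 = (d² + 10*d³) - 213 = -213 + d² + 10*d³)
√(7831 + ((-8 + 10)*(-8))*27) + o(-115) = √(7831 + ((-8 + 10)*(-8))*27) + (-213 + (-115)² + 10*(-115)³) = √(7831 + (2*(-8))*27) + (-213 + 13225 + 10*(-1520875)) = √(7831 - 16*27) + (-213 + 13225 - 15208750) = √(7831 - 432) - 15195738 = √7399 - 15195738 = 7*√151 - 15195738 = -15195738 + 7*√151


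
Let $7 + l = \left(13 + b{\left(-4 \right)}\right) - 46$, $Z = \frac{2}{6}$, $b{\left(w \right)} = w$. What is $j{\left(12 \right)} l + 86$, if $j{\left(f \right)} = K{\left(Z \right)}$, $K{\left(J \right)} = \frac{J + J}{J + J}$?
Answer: $42$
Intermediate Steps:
$Z = \frac{1}{3}$ ($Z = 2 \cdot \frac{1}{6} = \frac{1}{3} \approx 0.33333$)
$K{\left(J \right)} = 1$ ($K{\left(J \right)} = \frac{2 J}{2 J} = 2 J \frac{1}{2 J} = 1$)
$j{\left(f \right)} = 1$
$l = -44$ ($l = -7 + \left(\left(13 - 4\right) - 46\right) = -7 + \left(9 - 46\right) = -7 - 37 = -44$)
$j{\left(12 \right)} l + 86 = 1 \left(-44\right) + 86 = -44 + 86 = 42$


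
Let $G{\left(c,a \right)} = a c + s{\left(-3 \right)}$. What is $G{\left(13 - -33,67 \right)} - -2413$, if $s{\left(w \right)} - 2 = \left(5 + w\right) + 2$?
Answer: $5501$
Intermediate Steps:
$s{\left(w \right)} = 9 + w$ ($s{\left(w \right)} = 2 + \left(\left(5 + w\right) + 2\right) = 2 + \left(7 + w\right) = 9 + w$)
$G{\left(c,a \right)} = 6 + a c$ ($G{\left(c,a \right)} = a c + \left(9 - 3\right) = a c + 6 = 6 + a c$)
$G{\left(13 - -33,67 \right)} - -2413 = \left(6 + 67 \left(13 - -33\right)\right) - -2413 = \left(6 + 67 \left(13 + 33\right)\right) + 2413 = \left(6 + 67 \cdot 46\right) + 2413 = \left(6 + 3082\right) + 2413 = 3088 + 2413 = 5501$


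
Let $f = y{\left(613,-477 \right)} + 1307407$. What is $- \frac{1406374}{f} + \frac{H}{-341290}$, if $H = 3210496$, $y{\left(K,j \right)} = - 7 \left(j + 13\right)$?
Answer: $- \frac{468783401734}{44731344495} \approx -10.48$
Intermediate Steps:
$y{\left(K,j \right)} = -91 - 7 j$ ($y{\left(K,j \right)} = - 7 \left(13 + j\right) = -91 - 7 j$)
$f = 1310655$ ($f = \left(-91 - -3339\right) + 1307407 = \left(-91 + 3339\right) + 1307407 = 3248 + 1307407 = 1310655$)
$- \frac{1406374}{f} + \frac{H}{-341290} = - \frac{1406374}{1310655} + \frac{3210496}{-341290} = \left(-1406374\right) \frac{1}{1310655} + 3210496 \left(- \frac{1}{341290}\right) = - \frac{1406374}{1310655} - \frac{1605248}{170645} = - \frac{468783401734}{44731344495}$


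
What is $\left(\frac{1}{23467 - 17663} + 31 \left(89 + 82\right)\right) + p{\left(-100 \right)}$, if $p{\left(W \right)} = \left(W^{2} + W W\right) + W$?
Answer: $\frac{146266605}{5804} \approx 25201.0$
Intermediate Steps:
$p{\left(W \right)} = W + 2 W^{2}$ ($p{\left(W \right)} = \left(W^{2} + W^{2}\right) + W = 2 W^{2} + W = W + 2 W^{2}$)
$\left(\frac{1}{23467 - 17663} + 31 \left(89 + 82\right)\right) + p{\left(-100 \right)} = \left(\frac{1}{23467 - 17663} + 31 \left(89 + 82\right)\right) - 100 \left(1 + 2 \left(-100\right)\right) = \left(\frac{1}{5804} + 31 \cdot 171\right) - 100 \left(1 - 200\right) = \left(\frac{1}{5804} + 5301\right) - -19900 = \frac{30767005}{5804} + 19900 = \frac{146266605}{5804}$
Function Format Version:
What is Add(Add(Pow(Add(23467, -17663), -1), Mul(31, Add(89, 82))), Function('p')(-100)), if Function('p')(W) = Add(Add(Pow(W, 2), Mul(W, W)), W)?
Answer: Rational(146266605, 5804) ≈ 25201.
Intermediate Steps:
Function('p')(W) = Add(W, Mul(2, Pow(W, 2))) (Function('p')(W) = Add(Add(Pow(W, 2), Pow(W, 2)), W) = Add(Mul(2, Pow(W, 2)), W) = Add(W, Mul(2, Pow(W, 2))))
Add(Add(Pow(Add(23467, -17663), -1), Mul(31, Add(89, 82))), Function('p')(-100)) = Add(Add(Pow(Add(23467, -17663), -1), Mul(31, Add(89, 82))), Mul(-100, Add(1, Mul(2, -100)))) = Add(Add(Pow(5804, -1), Mul(31, 171)), Mul(-100, Add(1, -200))) = Add(Add(Rational(1, 5804), 5301), Mul(-100, -199)) = Add(Rational(30767005, 5804), 19900) = Rational(146266605, 5804)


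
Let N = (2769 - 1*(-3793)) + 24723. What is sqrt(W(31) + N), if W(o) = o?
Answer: 2*sqrt(7829) ≈ 176.96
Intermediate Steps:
N = 31285 (N = (2769 + 3793) + 24723 = 6562 + 24723 = 31285)
sqrt(W(31) + N) = sqrt(31 + 31285) = sqrt(31316) = 2*sqrt(7829)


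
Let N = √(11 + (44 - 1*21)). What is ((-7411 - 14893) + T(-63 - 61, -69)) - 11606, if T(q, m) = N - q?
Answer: -33786 + √34 ≈ -33780.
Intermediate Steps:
N = √34 (N = √(11 + (44 - 21)) = √(11 + 23) = √34 ≈ 5.8309)
T(q, m) = √34 - q
((-7411 - 14893) + T(-63 - 61, -69)) - 11606 = ((-7411 - 14893) + (√34 - (-63 - 61))) - 11606 = (-22304 + (√34 - 1*(-124))) - 11606 = (-22304 + (√34 + 124)) - 11606 = (-22304 + (124 + √34)) - 11606 = (-22180 + √34) - 11606 = -33786 + √34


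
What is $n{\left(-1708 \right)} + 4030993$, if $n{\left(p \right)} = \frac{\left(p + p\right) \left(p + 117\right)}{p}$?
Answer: $4027811$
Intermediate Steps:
$n{\left(p \right)} = 234 + 2 p$ ($n{\left(p \right)} = \frac{2 p \left(117 + p\right)}{p} = 234 + 2 p$)
$n{\left(-1708 \right)} + 4030993 = \left(234 + 2 \left(-1708\right)\right) + 4030993 = \left(234 - 3416\right) + 4030993 = -3182 + 4030993 = 4027811$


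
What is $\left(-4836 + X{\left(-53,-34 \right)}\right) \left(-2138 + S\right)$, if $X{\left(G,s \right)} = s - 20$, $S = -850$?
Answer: $14611320$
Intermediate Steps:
$X{\left(G,s \right)} = -20 + s$ ($X{\left(G,s \right)} = s - 20 = -20 + s$)
$\left(-4836 + X{\left(-53,-34 \right)}\right) \left(-2138 + S\right) = \left(-4836 - 54\right) \left(-2138 - 850\right) = \left(-4836 - 54\right) \left(-2988\right) = \left(-4890\right) \left(-2988\right) = 14611320$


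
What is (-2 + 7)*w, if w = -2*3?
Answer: -30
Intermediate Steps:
w = -6
(-2 + 7)*w = (-2 + 7)*(-6) = 5*(-6) = -30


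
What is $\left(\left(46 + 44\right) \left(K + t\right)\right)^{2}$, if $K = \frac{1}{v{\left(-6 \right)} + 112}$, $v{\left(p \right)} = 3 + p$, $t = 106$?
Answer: $\frac{1081496002500}{11881} \approx 9.1027 \cdot 10^{7}$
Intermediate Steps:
$K = \frac{1}{109}$ ($K = \frac{1}{\left(3 - 6\right) + 112} = \frac{1}{-3 + 112} = \frac{1}{109} \approx 0.0091743$)
$\left(\left(46 + 44\right) \left(K + t\right)\right)^{2} = \left(\left(46 + 44\right) \left(\frac{1}{109} + 106\right)\right)^{2} = \left(90 \cdot \frac{11555}{109}\right)^{2} = \left(\frac{1039950}{109}\right)^{2} = \frac{1081496002500}{11881}$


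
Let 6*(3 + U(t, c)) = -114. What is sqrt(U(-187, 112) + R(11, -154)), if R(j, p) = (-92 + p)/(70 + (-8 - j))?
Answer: 2*I*sqrt(1938)/17 ≈ 5.1791*I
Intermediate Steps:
U(t, c) = -22 (U(t, c) = -3 + (1/6)*(-114) = -3 - 19 = -22)
R(j, p) = (-92 + p)/(62 - j)
sqrt(U(-187, 112) + R(11, -154)) = sqrt(-22 + (92 - 1*(-154))/(-62 + 11)) = sqrt(-22 + (92 + 154)/(-51)) = sqrt(-22 - 1/51*246) = sqrt(-22 - 82/17) = sqrt(-456/17) = 2*I*sqrt(1938)/17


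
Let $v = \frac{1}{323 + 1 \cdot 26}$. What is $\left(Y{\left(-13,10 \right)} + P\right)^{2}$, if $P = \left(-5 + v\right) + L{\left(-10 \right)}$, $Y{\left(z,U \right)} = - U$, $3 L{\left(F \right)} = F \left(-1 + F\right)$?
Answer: $\frac{514745344}{1096209} \approx 469.57$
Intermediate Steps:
$L{\left(F \right)} = \frac{F \left(-1 + F\right)}{3}$
$v = \frac{1}{349}$ ($v = \frac{1}{323 + 26} = \frac{1}{349} \approx 0.0028653$)
$P = \frac{33158}{1047}$ ($P = \left(-5 + \frac{1}{349}\right) + \frac{1}{3} \left(-10\right) \left(-1 - 10\right) = - \frac{1744}{349} + \frac{1}{3} \left(-10\right) \left(-11\right) = - \frac{1744}{349} + \frac{110}{3} = \frac{33158}{1047} \approx 31.67$)
$\left(Y{\left(-13,10 \right)} + P\right)^{2} = \left(\left(-1\right) 10 + \frac{33158}{1047}\right)^{2} = \left(-10 + \frac{33158}{1047}\right)^{2} = \left(\frac{22688}{1047}\right)^{2} = \frac{514745344}{1096209}$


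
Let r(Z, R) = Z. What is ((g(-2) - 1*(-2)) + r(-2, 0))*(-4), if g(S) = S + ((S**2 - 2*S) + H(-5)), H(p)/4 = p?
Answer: 56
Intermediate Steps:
H(p) = 4*p
g(S) = -20 + S**2 - S (g(S) = S + ((S**2 - 2*S) + 4*(-5)) = S + ((S**2 - 2*S) - 20) = S + (-20 + S**2 - 2*S) = -20 + S**2 - S)
((g(-2) - 1*(-2)) + r(-2, 0))*(-4) = (((-20 + (-2)**2 - 1*(-2)) - 1*(-2)) - 2)*(-4) = (((-20 + 4 + 2) + 2) - 2)*(-4) = ((-14 + 2) - 2)*(-4) = (-12 - 2)*(-4) = -14*(-4) = 56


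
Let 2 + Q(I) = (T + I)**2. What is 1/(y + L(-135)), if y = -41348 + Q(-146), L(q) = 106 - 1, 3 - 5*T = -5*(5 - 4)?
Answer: -25/509841 ≈ -4.9035e-5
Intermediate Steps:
T = 8/5 (T = 3/5 - (-1)*(5 - 4) = 3/5 - (-1) = 3/5 - 1/5*(-5) = 3/5 + 1 = 8/5 ≈ 1.6000)
Q(I) = -2 + (8/5 + I)**2
L(q) = 105
y = -512466/25 (y = -41348 + (-2 + (8 + 5*(-146))**2/25) = -41348 + (-2 + (8 - 730)**2/25) = -41348 + (-2 + (1/25)*(-722)**2) = -41348 + (-2 + (1/25)*521284) = -41348 + (-2 + 521284/25) = -41348 + 521234/25 = -512466/25 ≈ -20499.)
1/(y + L(-135)) = 1/(-512466/25 + 105) = 1/(-509841/25) = -25/509841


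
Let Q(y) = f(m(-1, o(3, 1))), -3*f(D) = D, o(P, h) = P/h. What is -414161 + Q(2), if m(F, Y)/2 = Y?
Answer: -414163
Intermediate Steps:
m(F, Y) = 2*Y
f(D) = -D/3
Q(y) = -2 (Q(y) = -2*3/1/3 = -2*3*1/3 = -2*3/3 = -⅓*6 = -2)
-414161 + Q(2) = -414161 - 2 = -414163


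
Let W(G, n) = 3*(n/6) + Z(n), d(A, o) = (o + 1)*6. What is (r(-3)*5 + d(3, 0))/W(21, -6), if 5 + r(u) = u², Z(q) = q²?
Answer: 26/33 ≈ 0.78788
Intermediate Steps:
d(A, o) = 6 + 6*o (d(A, o) = (1 + o)*6 = 6 + 6*o)
r(u) = -5 + u²
W(G, n) = n² + n/2 (W(G, n) = 3*(n/6) + n² = n/2 + n² = n² + n/2)
(r(-3)*5 + d(3, 0))/W(21, -6) = ((-5 + (-3)²)*5 + (6 + 6*0))/((-6*(½ - 6))) = ((-5 + 9)*5 + (6 + 0))/((-6*(-11/2))) = (4*5 + 6)/33 = (20 + 6)*(1/33) = 26*(1/33) = 26/33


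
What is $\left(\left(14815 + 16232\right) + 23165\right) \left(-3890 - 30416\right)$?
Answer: $-1859796872$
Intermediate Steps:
$\left(\left(14815 + 16232\right) + 23165\right) \left(-3890 - 30416\right) = \left(31047 + 23165\right) \left(-34306\right) = 54212 \left(-34306\right) = -1859796872$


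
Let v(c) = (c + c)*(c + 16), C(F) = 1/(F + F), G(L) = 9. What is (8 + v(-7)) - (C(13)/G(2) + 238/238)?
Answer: -27847/234 ≈ -119.00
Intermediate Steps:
C(F) = 1/(2*F)
v(c) = 2*c*(16 + c) (v(c) = (2*c)*(16 + c) = 2*c*(16 + c))
(8 + v(-7)) - (C(13)/G(2) + 238/238) = (8 + 2*(-7)*(16 - 7)) - (((1/2)/13)/9 + 238/238) = (8 + 2*(-7)*9) - (((1/2)*(1/13))*(1/9) + 238*(1/238)) = (8 - 126) - ((1/26)*(1/9) + 1) = -118 - (1/234 + 1) = -118 - 1*235/234 = -118 - 235/234 = -27847/234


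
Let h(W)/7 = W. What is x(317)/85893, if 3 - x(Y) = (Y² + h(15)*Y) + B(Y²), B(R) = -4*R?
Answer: 89395/28631 ≈ 3.1223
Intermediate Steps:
h(W) = 7*W
x(Y) = 3 - 105*Y + 3*Y² (x(Y) = 3 - ((Y² + (7*15)*Y) - 4*Y²) = 3 - ((Y² + 105*Y) - 4*Y²) = 3 - (-3*Y² + 105*Y) = 3 + (-105*Y + 3*Y²) = 3 - 105*Y + 3*Y²)
x(317)/85893 = (3 - 105*317 + 3*317²)/85893 = (3 - 33285 + 3*100489)*(1/85893) = (3 - 33285 + 301467)*(1/85893) = 268185*(1/85893) = 89395/28631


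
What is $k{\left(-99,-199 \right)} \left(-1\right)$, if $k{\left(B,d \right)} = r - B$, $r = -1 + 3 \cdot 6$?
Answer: $-116$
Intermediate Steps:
$r = 17$ ($r = -1 + 18 = 17$)
$k{\left(B,d \right)} = 17 - B$
$k{\left(-99,-199 \right)} \left(-1\right) = \left(17 - -99\right) \left(-1\right) = \left(17 + 99\right) \left(-1\right) = 116 \left(-1\right) = -116$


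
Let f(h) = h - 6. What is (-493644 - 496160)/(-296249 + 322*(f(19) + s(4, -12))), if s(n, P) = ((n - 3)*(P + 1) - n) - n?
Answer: 989804/298181 ≈ 3.3195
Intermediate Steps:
f(h) = -6 + h
s(n, P) = -2*n + (1 + P)*(-3 + n) (s(n, P) = ((-3 + n)*(1 + P) - n) - n = ((1 + P)*(-3 + n) - n) - n = (-n + (1 + P)*(-3 + n)) - n = -2*n + (1 + P)*(-3 + n))
(-493644 - 496160)/(-296249 + 322*(f(19) + s(4, -12))) = (-493644 - 496160)/(-296249 + 322*((-6 + 19) + (-3 - 1*4 - 3*(-12) - 12*4))) = -989804/(-296249 + 322*(13 + (-3 - 4 + 36 - 48))) = -989804/(-296249 + 322*(13 - 19)) = -989804/(-296249 + 322*(-6)) = -989804/(-296249 - 1932) = -989804/(-298181) = -989804*(-1/298181) = 989804/298181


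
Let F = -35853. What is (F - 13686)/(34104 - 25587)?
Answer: -16513/2839 ≈ -5.8165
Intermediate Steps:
(F - 13686)/(34104 - 25587) = (-35853 - 13686)/(34104 - 25587) = -49539/8517 = -49539*1/8517 = -16513/2839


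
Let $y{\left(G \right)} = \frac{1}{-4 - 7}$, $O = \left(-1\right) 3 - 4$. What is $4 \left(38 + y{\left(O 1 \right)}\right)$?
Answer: $\frac{1668}{11} \approx 151.64$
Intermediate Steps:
$O = -7$ ($O = -3 - 4 = -7$)
$y{\left(G \right)} = - \frac{1}{11}$ ($y{\left(G \right)} = \frac{1}{-11} = - \frac{1}{11}$)
$4 \left(38 + y{\left(O 1 \right)}\right) = 4 \left(38 - \frac{1}{11}\right) = 4 \cdot \frac{417}{11} = \frac{1668}{11}$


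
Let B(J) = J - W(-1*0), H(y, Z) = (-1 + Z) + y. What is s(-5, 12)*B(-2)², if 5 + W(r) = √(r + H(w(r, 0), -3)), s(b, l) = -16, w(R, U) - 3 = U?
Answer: -128 + 96*I ≈ -128.0 + 96.0*I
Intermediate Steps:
w(R, U) = 3 + U
H(y, Z) = -1 + Z + y
W(r) = -5 + √(-1 + r) (W(r) = -5 + √(r + (-1 - 3 + (3 + 0))) = -5 + √(r + (-1 - 3 + 3)) = -5 + √(r - 1) = -5 + √(-1 + r))
B(J) = 5 + J - I (B(J) = J - (-5 + √(-1 - 1*0)) = J - (-5 + √(-1 + 0)) = J - (-5 + √(-1)) = J - (-5 + I) = J + (5 - I) = 5 + J - I)
s(-5, 12)*B(-2)² = -16*(5 - 2 - I)² = -16*(3 - I)²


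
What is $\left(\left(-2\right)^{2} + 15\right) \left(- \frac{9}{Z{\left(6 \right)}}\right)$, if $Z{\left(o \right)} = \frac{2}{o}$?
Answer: $-513$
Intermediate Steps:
$\left(\left(-2\right)^{2} + 15\right) \left(- \frac{9}{Z{\left(6 \right)}}\right) = \left(\left(-2\right)^{2} + 15\right) \left(- \frac{9}{2 \cdot \frac{1}{6}}\right) = \left(4 + 15\right) \left(- \frac{9}{2 \cdot \frac{1}{6}}\right) = 19 \left(- 9 \frac{1}{\frac{1}{3}}\right) = 19 \left(\left(-9\right) 3\right) = 19 \left(-27\right) = -513$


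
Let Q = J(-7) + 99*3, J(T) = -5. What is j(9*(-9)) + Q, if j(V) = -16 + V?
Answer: 195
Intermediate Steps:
Q = 292 (Q = -5 + 99*3 = -5 + 297 = 292)
j(9*(-9)) + Q = (-16 + 9*(-9)) + 292 = (-16 - 81) + 292 = -97 + 292 = 195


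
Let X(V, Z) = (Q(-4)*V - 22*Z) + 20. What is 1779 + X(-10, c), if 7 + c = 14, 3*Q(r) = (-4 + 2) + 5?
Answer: 1635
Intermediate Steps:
Q(r) = 1 (Q(r) = ((-4 + 2) + 5)/3 = (-2 + 5)/3 = (⅓)*3 = 1)
c = 7 (c = -7 + 14 = 7)
X(V, Z) = 20 + V - 22*Z (X(V, Z) = (1*V - 22*Z) + 20 = (V - 22*Z) + 20 = 20 + V - 22*Z)
1779 + X(-10, c) = 1779 + (20 - 10 - 22*7) = 1779 + (20 - 10 - 154) = 1779 - 144 = 1635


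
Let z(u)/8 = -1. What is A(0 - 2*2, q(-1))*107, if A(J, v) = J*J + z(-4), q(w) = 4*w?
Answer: 856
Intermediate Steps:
z(u) = -8 (z(u) = 8*(-1) = -8)
A(J, v) = -8 + J² (A(J, v) = J*J - 8 = J² - 8 = -8 + J²)
A(0 - 2*2, q(-1))*107 = (-8 + (0 - 2*2)²)*107 = (-8 + (0 - 4)²)*107 = (-8 + (-4)²)*107 = (-8 + 16)*107 = 8*107 = 856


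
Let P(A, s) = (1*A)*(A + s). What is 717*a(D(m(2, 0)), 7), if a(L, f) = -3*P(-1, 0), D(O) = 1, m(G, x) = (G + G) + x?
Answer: -2151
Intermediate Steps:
P(A, s) = A*(A + s)
m(G, x) = x + 2*G (m(G, x) = 2*G + x = x + 2*G)
a(L, f) = -3 (a(L, f) = -(-3)*(-1 + 0) = -(-3)*(-1) = -3*1 = -3)
717*a(D(m(2, 0)), 7) = 717*(-3) = -2151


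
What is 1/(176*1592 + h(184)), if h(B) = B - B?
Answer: 1/280192 ≈ 3.5690e-6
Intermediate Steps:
h(B) = 0
1/(176*1592 + h(184)) = 1/(176*1592 + 0) = 1/(280192 + 0) = 1/280192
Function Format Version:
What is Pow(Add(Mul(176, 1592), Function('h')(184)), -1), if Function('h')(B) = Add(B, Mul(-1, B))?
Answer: Rational(1, 280192) ≈ 3.5690e-6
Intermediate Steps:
Function('h')(B) = 0
Pow(Add(Mul(176, 1592), Function('h')(184)), -1) = Pow(Add(Mul(176, 1592), 0), -1) = Pow(Add(280192, 0), -1) = Pow(280192, -1) = Rational(1, 280192)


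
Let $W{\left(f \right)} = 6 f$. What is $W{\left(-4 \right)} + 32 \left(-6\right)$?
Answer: $-216$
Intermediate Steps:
$W{\left(-4 \right)} + 32 \left(-6\right) = 6 \left(-4\right) + 32 \left(-6\right) = -24 - 192 = -216$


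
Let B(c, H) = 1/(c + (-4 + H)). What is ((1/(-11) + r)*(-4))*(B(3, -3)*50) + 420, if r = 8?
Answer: 8970/11 ≈ 815.45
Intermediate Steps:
B(c, H) = 1/(-4 + H + c)
((1/(-11) + r)*(-4))*(B(3, -3)*50) + 420 = ((1/(-11) + 8)*(-4))*(50/(-4 - 3 + 3)) + 420 = ((-1/11 + 8)*(-4))*(50/(-4)) + 420 = ((87/11)*(-4))*(-¼*50) + 420 = -348/11*(-25/2) + 420 = 4350/11 + 420 = 8970/11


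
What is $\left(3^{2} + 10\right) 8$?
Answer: $152$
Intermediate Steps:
$\left(3^{2} + 10\right) 8 = \left(9 + 10\right) 8 = 19 \cdot 8 = 152$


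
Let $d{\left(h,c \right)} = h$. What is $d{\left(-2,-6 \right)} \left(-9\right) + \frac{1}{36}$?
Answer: $\frac{649}{36} \approx 18.028$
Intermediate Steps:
$d{\left(-2,-6 \right)} \left(-9\right) + \frac{1}{36} = \left(-2\right) \left(-9\right) + \frac{1}{36} = 18 + \frac{1}{36} = \frac{649}{36}$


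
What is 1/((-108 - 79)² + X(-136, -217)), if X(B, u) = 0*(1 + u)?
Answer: 1/34969 ≈ 2.8597e-5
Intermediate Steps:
X(B, u) = 0
1/((-108 - 79)² + X(-136, -217)) = 1/((-108 - 79)² + 0) = 1/((-187)² + 0) = 1/(34969 + 0) = 1/34969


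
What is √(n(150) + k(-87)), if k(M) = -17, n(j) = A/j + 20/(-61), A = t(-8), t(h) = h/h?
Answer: I*√58006974/1830 ≈ 4.1619*I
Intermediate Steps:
t(h) = 1
A = 1
n(j) = -20/61 + 1/j (n(j) = 1/j + 20/(-61) = 1/j + 20*(-1/61) = 1/j - 20/61 = -20/61 + 1/j)
√(n(150) + k(-87)) = √((-20/61 + 1/150) - 17) = √(-2939/9150 - 17) = √(-158489/9150) = I*√58006974/1830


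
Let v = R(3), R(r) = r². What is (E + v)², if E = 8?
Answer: 289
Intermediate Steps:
v = 9 (v = 3² = 9)
(E + v)² = (8 + 9)² = 17² = 289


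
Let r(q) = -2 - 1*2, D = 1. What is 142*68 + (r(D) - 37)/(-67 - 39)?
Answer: 1023577/106 ≈ 9656.4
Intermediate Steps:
r(q) = -4 (r(q) = -2 - 2 = -4)
142*68 + (r(D) - 37)/(-67 - 39) = 142*68 + (-4 - 37)/(-67 - 39) = 9656 - 41/(-106) = 9656 - 41*(-1/106) = 9656 + 41/106 = 1023577/106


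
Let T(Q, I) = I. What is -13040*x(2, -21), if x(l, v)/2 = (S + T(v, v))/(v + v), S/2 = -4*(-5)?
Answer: 247760/21 ≈ 11798.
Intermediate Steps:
S = 40 (S = 2*(-4*(-5)) = 2*20 = 40)
x(l, v) = (40 + v)/v (x(l, v) = 2*((40 + v)/(v + v)) = 2*((40 + v)/((2*v))) = 2*((40 + v)*(1/(2*v))) = 2*((40 + v)/(2*v)) = (40 + v)/v)
-13040*x(2, -21) = -13040*(40 - 21)/(-21) = -(-13040)*19/21 = -13040*(-19/21) = 247760/21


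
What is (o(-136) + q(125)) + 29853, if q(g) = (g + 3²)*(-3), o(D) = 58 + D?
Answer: 29373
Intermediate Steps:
q(g) = -27 - 3*g (q(g) = (g + 9)*(-3) = (9 + g)*(-3) = -27 - 3*g)
(o(-136) + q(125)) + 29853 = ((58 - 136) + (-27 - 3*125)) + 29853 = (-78 + (-27 - 375)) + 29853 = (-78 - 402) + 29853 = -480 + 29853 = 29373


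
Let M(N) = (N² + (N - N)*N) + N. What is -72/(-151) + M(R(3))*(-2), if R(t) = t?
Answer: -3552/151 ≈ -23.523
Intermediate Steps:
M(N) = N + N² (M(N) = (N² + 0*N) + N = (N² + 0) + N = N² + N = N + N²)
-72/(-151) + M(R(3))*(-2) = -72/(-151) + (3*(1 + 3))*(-2) = -72*(-1/151) + (3*4)*(-2) = 72/151 + 12*(-2) = 72/151 - 24 = -3552/151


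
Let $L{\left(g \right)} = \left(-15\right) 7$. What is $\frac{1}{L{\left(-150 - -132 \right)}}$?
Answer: $- \frac{1}{105} \approx -0.0095238$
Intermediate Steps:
$L{\left(g \right)} = -105$
$\frac{1}{L{\left(-150 - -132 \right)}} = \frac{1}{-105} = - \frac{1}{105}$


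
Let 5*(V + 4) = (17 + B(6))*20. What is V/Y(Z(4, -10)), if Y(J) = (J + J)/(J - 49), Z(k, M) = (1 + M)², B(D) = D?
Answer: 1408/81 ≈ 17.383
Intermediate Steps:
Y(J) = 2*J/(-49 + J) (Y(J) = (2*J)/(-49 + J) = 2*J/(-49 + J))
V = 88 (V = -4 + ((17 + 6)*20)/5 = -4 + (23*20)/5 = -4 + (⅕)*460 = -4 + 92 = 88)
V/Y(Z(4, -10)) = 88/((2*(1 - 10)²/(-49 + (1 - 10)²))) = 88/((2*(-9)²/(-49 + (-9)²))) = 88/((2*81/(-49 + 81))) = 88/((2*81/32)) = 88/((2*81*(1/32))) = 88/(81/16) = 88*(16/81) = 1408/81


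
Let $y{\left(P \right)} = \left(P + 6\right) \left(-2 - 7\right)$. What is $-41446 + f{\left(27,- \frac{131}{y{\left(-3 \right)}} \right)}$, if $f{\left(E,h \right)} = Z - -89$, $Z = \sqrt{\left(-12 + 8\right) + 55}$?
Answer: $-41357 + \sqrt{51} \approx -41350.0$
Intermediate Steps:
$y{\left(P \right)} = -54 - 9 P$ ($y{\left(P \right)} = \left(6 + P\right) \left(-9\right) = -54 - 9 P$)
$Z = \sqrt{51}$ ($Z = \sqrt{-4 + 55} = \sqrt{51} \approx 7.1414$)
$f{\left(E,h \right)} = 89 + \sqrt{51}$ ($f{\left(E,h \right)} = \sqrt{51} - -89 = \sqrt{51} + 89 = 89 + \sqrt{51}$)
$-41446 + f{\left(27,- \frac{131}{y{\left(-3 \right)}} \right)} = -41446 + \left(89 + \sqrt{51}\right) = -41357 + \sqrt{51}$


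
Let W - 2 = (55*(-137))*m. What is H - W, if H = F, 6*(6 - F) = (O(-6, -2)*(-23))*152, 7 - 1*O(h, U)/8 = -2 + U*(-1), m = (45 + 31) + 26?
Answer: 2403610/3 ≈ 8.0120e+5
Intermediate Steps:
m = 102 (m = 76 + 26 = 102)
O(h, U) = 72 + 8*U (O(h, U) = 56 - 8*(-2 + U*(-1)) = 56 - 8*(-2 - U) = 56 + (16 + 8*U) = 72 + 8*U)
F = 97906/3 (F = 6 - (72 + 8*(-2))*(-23)*152/6 = 6 - (72 - 16)*(-23)*152/6 = 6 - 56*(-23)*152/6 = 6 - (-644)*152/3 = 6 - ⅙*(-195776) = 6 + 97888/3 = 97906/3 ≈ 32635.)
W = -768568 (W = 2 + (55*(-137))*102 = 2 - 7535*102 = 2 - 768570 = -768568)
H = 97906/3 ≈ 32635.
H - W = 97906/3 - 1*(-768568) = 97906/3 + 768568 = 2403610/3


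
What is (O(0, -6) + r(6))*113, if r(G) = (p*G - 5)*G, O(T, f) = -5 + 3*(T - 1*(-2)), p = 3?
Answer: 8927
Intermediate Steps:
O(T, f) = 1 + 3*T (O(T, f) = -5 + 3*(T + 2) = -5 + 3*(2 + T) = -5 + (6 + 3*T) = 1 + 3*T)
r(G) = G*(-5 + 3*G) (r(G) = (3*G - 5)*G = (-5 + 3*G)*G = G*(-5 + 3*G))
(O(0, -6) + r(6))*113 = ((1 + 3*0) + 6*(-5 + 3*6))*113 = ((1 + 0) + 6*(-5 + 18))*113 = (1 + 6*13)*113 = (1 + 78)*113 = 79*113 = 8927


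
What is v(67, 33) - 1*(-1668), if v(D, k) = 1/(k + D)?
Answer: 166801/100 ≈ 1668.0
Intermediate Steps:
v(D, k) = 1/(D + k)
v(67, 33) - 1*(-1668) = 1/(67 + 33) - 1*(-1668) = 1/100 + 1668 = 166801/100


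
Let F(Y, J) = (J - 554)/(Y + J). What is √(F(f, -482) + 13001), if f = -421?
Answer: √216368733/129 ≈ 114.03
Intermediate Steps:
F(Y, J) = (-554 + J)/(J + Y)
√(F(f, -482) + 13001) = √((-554 - 482)/(-482 - 421) + 13001) = √(-1036/(-903) + 13001) = √(-1/903*(-1036) + 13001) = √(148/129 + 13001) = √(1677277/129) = √216368733/129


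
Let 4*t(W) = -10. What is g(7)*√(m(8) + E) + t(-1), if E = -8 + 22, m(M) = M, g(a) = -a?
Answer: -5/2 - 7*√22 ≈ -35.333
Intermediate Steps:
t(W) = -5/2 (t(W) = (¼)*(-10) = -5/2)
E = 14
g(7)*√(m(8) + E) + t(-1) = (-1*7)*√(8 + 14) - 5/2 = -7*√22 - 5/2 = -5/2 - 7*√22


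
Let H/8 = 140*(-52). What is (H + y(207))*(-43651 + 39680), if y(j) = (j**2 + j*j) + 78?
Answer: -109345456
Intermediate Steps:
H = -58240 (H = 8*(140*(-52)) = 8*(-7280) = -58240)
y(j) = 78 + 2*j**2 (y(j) = (j**2 + j**2) + 78 = 2*j**2 + 78 = 78 + 2*j**2)
(H + y(207))*(-43651 + 39680) = (-58240 + (78 + 2*207**2))*(-43651 + 39680) = (-58240 + (78 + 2*42849))*(-3971) = (-58240 + (78 + 85698))*(-3971) = (-58240 + 85776)*(-3971) = 27536*(-3971) = -109345456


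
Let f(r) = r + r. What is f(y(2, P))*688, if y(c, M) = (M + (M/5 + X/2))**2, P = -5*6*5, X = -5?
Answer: 45829400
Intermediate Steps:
P = -150 (P = -30*5 = -150)
y(c, M) = (-5/2 + 6*M/5)**2 (y(c, M) = (M + (M/5 - 5/2))**2 = (M + (-5/2 + M/5))**2 = (-5/2 + 6*M/5)**2)
f(r) = 2*r
f(y(2, P))*688 = (2*((-25 + 12*(-150))**2/100))*688 = (2*((-25 - 1800)**2/100))*688 = (2*((1/100)*(-1825)**2))*688 = (2*((1/100)*3330625))*688 = (2*(133225/4))*688 = (133225/2)*688 = 45829400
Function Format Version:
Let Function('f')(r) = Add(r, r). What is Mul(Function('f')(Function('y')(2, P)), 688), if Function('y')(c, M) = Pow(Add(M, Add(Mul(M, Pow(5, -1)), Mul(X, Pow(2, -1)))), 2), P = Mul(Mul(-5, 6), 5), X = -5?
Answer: 45829400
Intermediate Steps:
P = -150 (P = Mul(-30, 5) = -150)
Function('y')(c, M) = Pow(Add(Rational(-5, 2), Mul(Rational(6, 5), M)), 2) (Function('y')(c, M) = Pow(Add(M, Add(Mul(M, Pow(5, -1)), Mul(-5, Pow(2, -1)))), 2) = Pow(Add(M, Add(Mul(M, Rational(1, 5)), Mul(-5, Rational(1, 2)))), 2) = Pow(Add(M, Add(Mul(Rational(1, 5), M), Rational(-5, 2))), 2) = Pow(Add(M, Add(Rational(-5, 2), Mul(Rational(1, 5), M))), 2) = Pow(Add(Rational(-5, 2), Mul(Rational(6, 5), M)), 2))
Function('f')(r) = Mul(2, r)
Mul(Function('f')(Function('y')(2, P)), 688) = Mul(Mul(2, Mul(Rational(1, 100), Pow(Add(-25, Mul(12, -150)), 2))), 688) = Mul(Mul(2, Mul(Rational(1, 100), Pow(Add(-25, -1800), 2))), 688) = Mul(Mul(2, Mul(Rational(1, 100), Pow(-1825, 2))), 688) = Mul(Mul(2, Mul(Rational(1, 100), 3330625)), 688) = Mul(Mul(2, Rational(133225, 4)), 688) = Mul(Rational(133225, 2), 688) = 45829400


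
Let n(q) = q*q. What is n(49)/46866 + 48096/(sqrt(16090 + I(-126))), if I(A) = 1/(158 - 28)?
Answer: 2401/46866 + 48096*sqrt(271921130)/2091701 ≈ 379.22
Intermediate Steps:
I(A) = 1/130
n(q) = q**2
n(49)/46866 + 48096/(sqrt(16090 + I(-126))) = 49**2/46866 + 48096/(sqrt(16090 + 1/130)) = 2401*(1/46866) + 48096/(sqrt(2091701/130)) = 2401/46866 + 48096/((sqrt(271921130)/130)) = 2401/46866 + 48096*(sqrt(271921130)/2091701) = 2401/46866 + 48096*sqrt(271921130)/2091701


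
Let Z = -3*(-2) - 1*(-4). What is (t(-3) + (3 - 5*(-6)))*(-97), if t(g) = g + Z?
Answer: -3880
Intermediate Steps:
Z = 10 (Z = 6 + 4 = 10)
t(g) = 10 + g (t(g) = g + 10 = 10 + g)
(t(-3) + (3 - 5*(-6)))*(-97) = ((10 - 3) + (3 - 5*(-6)))*(-97) = (7 + (3 + 30))*(-97) = (7 + 33)*(-97) = 40*(-97) = -3880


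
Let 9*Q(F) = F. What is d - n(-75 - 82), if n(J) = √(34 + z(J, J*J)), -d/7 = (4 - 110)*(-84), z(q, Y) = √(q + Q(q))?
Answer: -62328 - √(306 + 3*I*√1570)/3 ≈ -62334.0 - 1.1125*I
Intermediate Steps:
Q(F) = F/9
z(q, Y) = √10*√q/3 (z(q, Y) = √(q + q/9) = √(10*q/9) = √10*√q/3)
d = -62328 (d = -7*(4 - 110)*(-84) = -(-742)*(-84) = -7*8904 = -62328)
n(J) = √(34 + √10*√J/3)
d - n(-75 - 82) = -62328 - √(306 + 3*√10*√(-75 - 82))/3 = -62328 - √(306 + 3*√10*√(-157))/3 = -62328 - √(306 + 3*√10*(I*√157))/3 = -62328 - √(306 + 3*I*√1570)/3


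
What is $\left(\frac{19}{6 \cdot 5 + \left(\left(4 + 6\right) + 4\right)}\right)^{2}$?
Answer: $\frac{361}{1936} \approx 0.18647$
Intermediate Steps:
$\left(\frac{19}{6 \cdot 5 + \left(\left(4 + 6\right) + 4\right)}\right)^{2} = \left(\frac{19}{30 + \left(10 + 4\right)}\right)^{2} = \left(\frac{19}{30 + 14}\right)^{2} = \left(\frac{19}{44}\right)^{2} = \frac{361}{1936}$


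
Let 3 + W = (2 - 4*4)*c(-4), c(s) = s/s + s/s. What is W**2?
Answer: 961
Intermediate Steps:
c(s) = 2 (c(s) = 1 + 1 = 2)
W = -31 (W = -3 + (2 - 4*4)*2 = -3 + (2 - 16)*2 = -3 - 14*2 = -3 - 28 = -31)
W**2 = (-31)**2 = 961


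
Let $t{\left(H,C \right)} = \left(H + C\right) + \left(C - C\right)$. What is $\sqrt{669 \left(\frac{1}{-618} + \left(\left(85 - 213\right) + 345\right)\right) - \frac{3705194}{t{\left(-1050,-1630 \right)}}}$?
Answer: $\frac{3 \sqrt{77549778710245}}{69010} \approx 382.82$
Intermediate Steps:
$t{\left(H,C \right)} = C + H$ ($t{\left(H,C \right)} = \left(C + H\right) + 0 = C + H$)
$\sqrt{669 \left(\frac{1}{-618} + \left(\left(85 - 213\right) + 345\right)\right) - \frac{3705194}{t{\left(-1050,-1630 \right)}}} = \sqrt{669 \left(\frac{1}{-618} + \left(\left(85 - 213\right) + 345\right)\right) - \frac{3705194}{-1630 - 1050}} = \sqrt{669 \left(- \frac{1}{618} + \left(-128 + 345\right)\right) - \frac{3705194}{-2680}} = \sqrt{669 \left(- \frac{1}{618} + 217\right) - - \frac{1852597}{1340}} = \sqrt{669 \cdot \frac{134105}{618} + \frac{1852597}{1340}} = \sqrt{\frac{29905415}{206} + \frac{1852597}{1340}} = \sqrt{\frac{20227445541}{138020}} = \frac{3 \sqrt{77549778710245}}{69010}$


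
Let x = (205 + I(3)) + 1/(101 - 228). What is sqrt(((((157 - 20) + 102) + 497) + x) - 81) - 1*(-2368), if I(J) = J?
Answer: 2368 + 20*sqrt(34798)/127 ≈ 2397.4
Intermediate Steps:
x = 26415/127 (x = (205 + 3) + 1/(101 - 228) = 208 + 1/(-127) = 208 - 1/127 = 26415/127 ≈ 207.99)
sqrt(((((157 - 20) + 102) + 497) + x) - 81) - 1*(-2368) = sqrt(((((157 - 20) + 102) + 497) + 26415/127) - 81) - 1*(-2368) = sqrt((((137 + 102) + 497) + 26415/127) - 81) + 2368 = sqrt(((239 + 497) + 26415/127) - 81) + 2368 = sqrt((736 + 26415/127) - 81) + 2368 = sqrt(119887/127 - 81) + 2368 = sqrt(109600/127) + 2368 = 20*sqrt(34798)/127 + 2368 = 2368 + 20*sqrt(34798)/127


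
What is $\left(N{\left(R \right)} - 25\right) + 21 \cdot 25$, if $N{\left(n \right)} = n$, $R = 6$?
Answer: $506$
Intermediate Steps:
$\left(N{\left(R \right)} - 25\right) + 21 \cdot 25 = \left(6 - 25\right) + 21 \cdot 25 = \left(6 - 25\right) + 525 = -19 + 525 = 506$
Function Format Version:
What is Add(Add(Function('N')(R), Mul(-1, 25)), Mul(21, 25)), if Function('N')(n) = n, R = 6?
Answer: 506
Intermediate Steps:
Add(Add(Function('N')(R), Mul(-1, 25)), Mul(21, 25)) = Add(Add(6, Mul(-1, 25)), Mul(21, 25)) = Add(Add(6, -25), 525) = Add(-19, 525) = 506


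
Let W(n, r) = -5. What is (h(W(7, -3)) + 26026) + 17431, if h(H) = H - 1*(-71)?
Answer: 43523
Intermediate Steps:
h(H) = 71 + H (h(H) = H + 71 = 71 + H)
(h(W(7, -3)) + 26026) + 17431 = ((71 - 5) + 26026) + 17431 = (66 + 26026) + 17431 = 26092 + 17431 = 43523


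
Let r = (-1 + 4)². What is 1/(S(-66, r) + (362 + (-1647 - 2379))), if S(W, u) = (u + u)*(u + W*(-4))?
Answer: 1/1250 ≈ 0.00080000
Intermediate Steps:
r = 9 (r = 3² = 9)
S(W, u) = 2*u*(u - 4*W) (S(W, u) = (2*u)*(u - 4*W) = 2*u*(u - 4*W))
1/(S(-66, r) + (362 + (-1647 - 2379))) = 1/(2*9*(9 - 4*(-66)) + (362 + (-1647 - 2379))) = 1/(2*9*(9 + 264) + (362 - 4026)) = 1/(2*9*273 - 3664) = 1/(4914 - 3664) = 1/1250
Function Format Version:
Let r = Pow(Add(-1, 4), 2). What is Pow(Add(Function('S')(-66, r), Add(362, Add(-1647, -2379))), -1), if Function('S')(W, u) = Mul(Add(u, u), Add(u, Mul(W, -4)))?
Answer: Rational(1, 1250) ≈ 0.00080000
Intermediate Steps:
r = 9 (r = Pow(3, 2) = 9)
Function('S')(W, u) = Mul(2, u, Add(u, Mul(-4, W))) (Function('S')(W, u) = Mul(Mul(2, u), Add(u, Mul(-4, W))) = Mul(2, u, Add(u, Mul(-4, W))))
Pow(Add(Function('S')(-66, r), Add(362, Add(-1647, -2379))), -1) = Pow(Add(Mul(2, 9, Add(9, Mul(-4, -66))), Add(362, Add(-1647, -2379))), -1) = Pow(Add(Mul(2, 9, Add(9, 264)), Add(362, -4026)), -1) = Pow(Add(Mul(2, 9, 273), -3664), -1) = Pow(Add(4914, -3664), -1) = Pow(1250, -1) = Rational(1, 1250)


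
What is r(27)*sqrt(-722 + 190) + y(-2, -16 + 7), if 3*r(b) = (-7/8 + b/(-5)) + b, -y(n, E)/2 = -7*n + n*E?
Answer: -64 + 829*I*sqrt(133)/60 ≈ -64.0 + 159.34*I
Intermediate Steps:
y(n, E) = 14*n - 2*E*n (y(n, E) = -2*(-7*n + n*E) = -2*(-7*n + E*n) = 14*n - 2*E*n)
r(b) = -7/24 + 4*b/15 (r(b) = ((-7/8 + b/(-5)) + b)/3 = ((-7*1/8 + b*(-1/5)) + b)/3 = ((-7/8 - b/5) + b)/3 = (-7/8 + 4*b/5)/3 = -7/24 + 4*b/15)
r(27)*sqrt(-722 + 190) + y(-2, -16 + 7) = (-7/24 + (4/15)*27)*sqrt(-722 + 190) + 2*(-2)*(7 - (-16 + 7)) = (-7/24 + 36/5)*sqrt(-532) + 2*(-2)*(7 - 1*(-9)) = 829*(2*I*sqrt(133))/120 + 2*(-2)*(7 + 9) = 829*I*sqrt(133)/60 + 2*(-2)*16 = 829*I*sqrt(133)/60 - 64 = -64 + 829*I*sqrt(133)/60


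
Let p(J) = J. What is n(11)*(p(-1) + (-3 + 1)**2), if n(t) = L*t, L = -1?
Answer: -33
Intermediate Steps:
n(t) = -t
n(11)*(p(-1) + (-3 + 1)**2) = (-1*11)*(-1 + (-3 + 1)**2) = -11*(-1 + (-2)**2) = -11*(-1 + 4) = -11*3 = -33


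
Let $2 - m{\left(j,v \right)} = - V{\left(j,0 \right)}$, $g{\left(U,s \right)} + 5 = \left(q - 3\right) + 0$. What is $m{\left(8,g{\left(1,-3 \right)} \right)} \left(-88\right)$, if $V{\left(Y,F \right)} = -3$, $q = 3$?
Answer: $88$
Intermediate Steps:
$g{\left(U,s \right)} = -5$ ($g{\left(U,s \right)} = -5 + \left(\left(3 - 3\right) + 0\right) = -5 + \left(0 + 0\right) = -5 + 0 = -5$)
$m{\left(j,v \right)} = -1$ ($m{\left(j,v \right)} = 2 - \left(-1\right) \left(-3\right) = 2 - 3 = -1$)
$m{\left(8,g{\left(1,-3 \right)} \right)} \left(-88\right) = \left(-1\right) \left(-88\right) = 88$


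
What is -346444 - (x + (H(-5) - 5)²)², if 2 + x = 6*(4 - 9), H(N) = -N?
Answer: -347468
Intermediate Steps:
x = -32 (x = -2 + 6*(4 - 9) = -2 + 6*(-5) = -2 - 30 = -32)
-346444 - (x + (H(-5) - 5)²)² = -346444 - (-32 + (-1*(-5) - 5)²)² = -346444 - (-32 + (5 - 5)²)² = -346444 - (-32 + 0²)² = -346444 - (-32 + 0)² = -346444 - 1*(-32)² = -346444 - 1*1024 = -346444 - 1024 = -347468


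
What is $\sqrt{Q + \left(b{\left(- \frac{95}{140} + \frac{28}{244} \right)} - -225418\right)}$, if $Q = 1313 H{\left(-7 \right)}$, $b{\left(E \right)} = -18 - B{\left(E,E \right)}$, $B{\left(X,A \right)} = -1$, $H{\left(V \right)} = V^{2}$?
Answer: $\sqrt{289738} \approx 538.27$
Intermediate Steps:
$b{\left(E \right)} = -17$ ($b{\left(E \right)} = -18 - -1 = -18 + 1 = -17$)
$Q = 64337$ ($Q = 1313 \left(-7\right)^{2} = 1313 \cdot 49 = 64337$)
$\sqrt{Q + \left(b{\left(- \frac{95}{140} + \frac{28}{244} \right)} - -225418\right)} = \sqrt{64337 - -225401} = \sqrt{64337 + \left(-17 + 225418\right)} = \sqrt{64337 + 225401} = \sqrt{289738}$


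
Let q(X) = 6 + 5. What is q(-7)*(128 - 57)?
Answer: 781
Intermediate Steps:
q(X) = 11
q(-7)*(128 - 57) = 11*(128 - 57) = 11*71 = 781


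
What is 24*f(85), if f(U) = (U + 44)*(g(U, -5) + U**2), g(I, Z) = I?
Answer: 22631760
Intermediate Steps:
f(U) = (44 + U)*(U + U**2) (f(U) = (U + 44)*(U + U**2) = (44 + U)*(U + U**2))
24*f(85) = 24*(85*(44 + 85**2 + 45*85)) = 24*(85*(44 + 7225 + 3825)) = 24*(85*11094) = 24*942990 = 22631760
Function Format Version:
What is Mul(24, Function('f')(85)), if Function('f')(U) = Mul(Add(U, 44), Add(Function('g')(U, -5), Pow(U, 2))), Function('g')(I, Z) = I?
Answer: 22631760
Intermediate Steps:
Function('f')(U) = Mul(Add(44, U), Add(U, Pow(U, 2))) (Function('f')(U) = Mul(Add(U, 44), Add(U, Pow(U, 2))) = Mul(Add(44, U), Add(U, Pow(U, 2))))
Mul(24, Function('f')(85)) = Mul(24, Mul(85, Add(44, Pow(85, 2), Mul(45, 85)))) = Mul(24, Mul(85, Add(44, 7225, 3825))) = Mul(24, Mul(85, 11094)) = Mul(24, 942990) = 22631760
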